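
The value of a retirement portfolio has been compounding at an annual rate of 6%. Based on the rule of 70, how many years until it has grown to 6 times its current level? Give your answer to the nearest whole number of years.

At 6% it doubles every 70/6 ≈ 11.67 years.
Reaching 6× takes log₂(6) ≈ 2.58 doublings.
2.58 × 11.67 ≈ 30 years.

roughly 30 years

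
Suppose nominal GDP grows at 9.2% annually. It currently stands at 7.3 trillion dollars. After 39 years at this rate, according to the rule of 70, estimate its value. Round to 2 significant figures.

Doubling time ≈ 70/9.2 = 7.61 years.
39 years is 39/7.61 ≈ 5.12 doublings, a factor of 2^5.12 ≈ 34.78.
7.3 × 34.78 ≈ 250 trillion dollars.

≈ 250 trillion dollars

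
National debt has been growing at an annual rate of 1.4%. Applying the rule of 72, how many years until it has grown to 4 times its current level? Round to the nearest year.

≈ 103 years

At 1.4% it doubles every 72/1.4 ≈ 51.43 years.
4× is 2 doublings, so 2 × 51.43 ≈ 103 years.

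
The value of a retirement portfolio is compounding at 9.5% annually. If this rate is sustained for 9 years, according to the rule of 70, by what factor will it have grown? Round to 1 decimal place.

2.3 times

Doubling time ≈ 70/9.5 = 7.37 years.
9 years / 7.37 ≈ 1.22 doublings → factor 2^1.22 ≈ 2.3.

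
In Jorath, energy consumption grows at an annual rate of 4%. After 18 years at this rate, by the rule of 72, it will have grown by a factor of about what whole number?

≈ 2 times

At 4% one doubling takes ≈ 18.00 years; 18 years is 1 of them, so ×2.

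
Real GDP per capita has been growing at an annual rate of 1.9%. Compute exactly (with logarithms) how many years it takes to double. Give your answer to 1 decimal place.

t = ln(2) / ln(1 + 0.019) = 0.6931 / 0.018822 ≈ 36.82.

36.8 years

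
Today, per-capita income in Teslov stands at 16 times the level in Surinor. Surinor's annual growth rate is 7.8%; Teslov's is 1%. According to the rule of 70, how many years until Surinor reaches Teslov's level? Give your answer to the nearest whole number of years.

≈ 41 years

The growth-rate gap is 7.8% − 1% = 6.8 percentage points.
So the ratio between them halves every 70/6.8 ≈ 10.29 years.
A 16 times gap closes after 4 halvings: 4 × 10.29 ≈ 41 years.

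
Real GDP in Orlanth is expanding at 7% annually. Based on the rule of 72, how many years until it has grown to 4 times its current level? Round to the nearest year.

roughly 21 years

At 7% it doubles every 72/7 ≈ 10.29 years.
4 = 2^2, so 2 doublings → 21 years.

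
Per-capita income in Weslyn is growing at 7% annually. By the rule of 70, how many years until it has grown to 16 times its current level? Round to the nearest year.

approximately 40 years

At 7% it doubles every 70/7 ≈ 10.00 years.
16× is 4 doublings, so 4 × 10.00 ≈ 40 years.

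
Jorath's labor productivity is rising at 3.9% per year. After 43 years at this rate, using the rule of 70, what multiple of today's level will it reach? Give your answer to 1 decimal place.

Doubling time ≈ 70/3.9 = 17.95 years.
43 years / 17.95 ≈ 2.40 doublings → factor 2^2.40 ≈ 5.3.

5.3 times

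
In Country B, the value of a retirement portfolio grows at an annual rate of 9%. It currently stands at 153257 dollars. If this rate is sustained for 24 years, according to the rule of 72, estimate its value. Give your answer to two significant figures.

≈ 1200000 dollars

It doubles every 72/9 ≈ 8.00 years, so 24 years is 3.00 doublings.
2^3.00 ≈ 8.00; 153257 × 8.00 ≈ 1200000 dollars.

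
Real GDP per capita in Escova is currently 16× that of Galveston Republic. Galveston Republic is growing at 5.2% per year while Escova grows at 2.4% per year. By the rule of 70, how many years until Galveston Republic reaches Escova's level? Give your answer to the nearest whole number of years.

roughly 100 years

Galveston Republic gains on Escova at 5.2% − 2.4% = 2.8 points a year.
At that relative rate the gap halves every 70/2.8 ≈ 25.00 years.
A 16× gap closes after 4 halvings: 4 × 25.00 ≈ 100 years.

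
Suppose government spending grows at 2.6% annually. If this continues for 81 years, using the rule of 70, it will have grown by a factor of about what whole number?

about 8 times

At 2.6% one doubling takes ≈ 26.92 years; 81 years is 3 of them, so ×8.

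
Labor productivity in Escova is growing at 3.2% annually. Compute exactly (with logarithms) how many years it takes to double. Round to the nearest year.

t = ln(2) / ln(1 + 0.032) = 0.6931 / 0.031499 ≈ 22.00.
≈ 22 years.

22 years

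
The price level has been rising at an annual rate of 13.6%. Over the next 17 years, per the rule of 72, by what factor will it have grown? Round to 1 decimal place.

9.3 times

Doubling time ≈ 72/13.6 = 5.29 years.
17 years / 5.29 ≈ 3.21 doublings → factor 2^3.21 ≈ 9.3.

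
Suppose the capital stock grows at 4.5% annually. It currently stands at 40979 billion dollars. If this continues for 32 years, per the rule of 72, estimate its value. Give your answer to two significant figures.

It doubles every 72/4.5 ≈ 16.00 years, so 32 years is 2.00 doublings.
2^2.00 ≈ 4.00; 40979 × 4.00 ≈ 160000 billion dollars.

around 160000 billion dollars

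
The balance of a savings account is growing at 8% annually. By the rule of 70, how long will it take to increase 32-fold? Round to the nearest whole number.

Doubling time ≈ 70/8 = 8.75 years.
32× is 5 doublings, so 5 × 8.75 ≈ 44 years.

≈ 44 years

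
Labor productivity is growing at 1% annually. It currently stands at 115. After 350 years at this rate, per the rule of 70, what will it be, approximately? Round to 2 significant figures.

about 3700

Doubling time ≈ 70/1 = 70.00 years.
350 years is 350/70.00 ≈ 5.00 doublings, a factor of 2^5.00 ≈ 32.00.
115 × 32.00 ≈ 3700.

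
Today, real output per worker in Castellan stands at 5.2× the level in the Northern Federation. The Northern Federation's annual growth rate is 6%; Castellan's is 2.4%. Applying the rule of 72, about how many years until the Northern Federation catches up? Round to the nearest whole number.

What matters is the difference: 3.6 pp.
Rule of 72 on the gap: the ratio halves every 72/3.6 ≈ 20.00 years.
A 5.2× gap takes log₂(5.2) ≈ 2.38 halvings to close: 2.38 × 20.00 ≈ 48 years.

roughly 48 years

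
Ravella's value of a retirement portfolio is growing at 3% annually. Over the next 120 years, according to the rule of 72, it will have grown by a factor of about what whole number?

32 times

72/3 ≈ 24.00 years per doubling.
120 years fits 5 doublings: 2^5 = 32.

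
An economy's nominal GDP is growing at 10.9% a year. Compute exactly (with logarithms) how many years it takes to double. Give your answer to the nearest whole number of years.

7 years

t = ln(2) / ln(1 + 0.109) = 0.6931 / 0.103459 ≈ 6.70.
≈ 7 years.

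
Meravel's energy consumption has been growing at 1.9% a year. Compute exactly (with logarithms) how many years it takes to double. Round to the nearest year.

37 years

t = ln(2) / ln(1 + 0.019) = 0.6931 / 0.018822 ≈ 36.82.
≈ 37 years.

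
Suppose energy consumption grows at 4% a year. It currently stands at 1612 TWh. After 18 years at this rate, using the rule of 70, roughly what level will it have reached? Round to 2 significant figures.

approximately 3300 TWh

It doubles every 70/4 ≈ 17.50 years, so 18 years is 1.03 doublings.
2^1.03 ≈ 2.04; 1612 × 2.04 ≈ 3300 TWh.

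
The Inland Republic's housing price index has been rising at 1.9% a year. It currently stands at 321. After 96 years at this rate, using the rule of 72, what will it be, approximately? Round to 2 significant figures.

roughly 1900

It doubles every 72/1.9 ≈ 37.89 years, so 96 years is 2.53 doublings.
2^2.53 ≈ 5.78; 321 × 5.78 ≈ 1900.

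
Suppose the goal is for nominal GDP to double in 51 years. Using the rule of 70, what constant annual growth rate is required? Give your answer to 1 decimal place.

1.4%

70 / 51 ≈ 1.37, so about 1.4% a year.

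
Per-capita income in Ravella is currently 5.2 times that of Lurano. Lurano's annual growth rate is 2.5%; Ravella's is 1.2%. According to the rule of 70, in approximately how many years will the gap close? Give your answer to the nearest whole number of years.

about 128 years

The growth-rate gap is 2.5% − 1.2% = 1.3 percentage points.
So the ratio between them halves every 70/1.3 ≈ 53.85 years.
A 5.2 times gap takes log₂(5.2) ≈ 2.38 halvings to close: 2.38 × 53.85 ≈ 128 years.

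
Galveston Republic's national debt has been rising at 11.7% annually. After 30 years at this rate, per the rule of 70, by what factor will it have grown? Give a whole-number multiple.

approximately 32 times

Doubling time ≈ 70/11.7 = 5.98 years.
30/5.98 ≈ 5 doublings, so about 2^5 = 32×.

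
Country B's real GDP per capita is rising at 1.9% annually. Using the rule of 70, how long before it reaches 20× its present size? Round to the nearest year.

approximately 159 years

Doubling time ≈ 70/1.9 = 36.84 years.
Reaching 20× takes log₂(20) ≈ 4.32 doublings.
4.32 × 36.84 ≈ 159 years.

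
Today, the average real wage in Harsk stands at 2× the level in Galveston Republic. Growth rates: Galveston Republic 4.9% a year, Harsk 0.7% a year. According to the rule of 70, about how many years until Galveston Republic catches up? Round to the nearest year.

around 17 years

What matters is the difference: 4.2 pp.
Rule of 70 on the gap: the ratio halves every 70/4.2 ≈ 16.67 years.
A 2× gap closes after 1 halving: 1 × 16.67 ≈ 17 years.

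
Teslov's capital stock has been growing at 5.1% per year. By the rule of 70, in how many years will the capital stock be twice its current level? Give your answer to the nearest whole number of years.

Doubling time ≈ 70 / 5.1 = 13.73 years.

approximately 14 years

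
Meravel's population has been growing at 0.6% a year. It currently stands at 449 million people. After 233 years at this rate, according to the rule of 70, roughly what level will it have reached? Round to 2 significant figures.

It doubles every 70/0.6 ≈ 116.67 years, so 233 years is 2.00 doublings.
2^2.00 ≈ 4.00; 449 × 4.00 ≈ 1800 million people.

around 1800 million people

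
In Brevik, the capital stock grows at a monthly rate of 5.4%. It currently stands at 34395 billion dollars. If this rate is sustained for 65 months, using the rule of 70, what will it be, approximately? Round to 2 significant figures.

1100000 billion dollars

Doubling time ≈ 70/5.4 = 12.96 months.
65 months is 65/12.96 ≈ 5.02 doublings, a factor of 2^5.02 ≈ 32.45.
34395 × 32.45 ≈ 1100000 billion dollars.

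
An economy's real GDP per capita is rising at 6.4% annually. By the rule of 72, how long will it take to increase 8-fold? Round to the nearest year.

At 6.4% it doubles every 72/6.4 ≈ 11.25 years.
8× is 3 doublings, so 3 × 11.25 ≈ 34 years.

≈ 34 years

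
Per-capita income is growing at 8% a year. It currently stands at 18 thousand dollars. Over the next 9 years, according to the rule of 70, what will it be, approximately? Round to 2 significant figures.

Doubling time ≈ 70/8 = 8.75 years.
9 years is 9/8.75 ≈ 1.03 doublings, a factor of 2^1.03 ≈ 2.04.
18 × 2.04 ≈ 37 thousand dollars.

37 thousand dollars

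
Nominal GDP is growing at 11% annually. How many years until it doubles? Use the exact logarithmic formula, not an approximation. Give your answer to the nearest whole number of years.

7 years

t = ln(2) / ln(1 + 0.11) = 0.6931 / 0.104360 ≈ 6.64.
≈ 7 years.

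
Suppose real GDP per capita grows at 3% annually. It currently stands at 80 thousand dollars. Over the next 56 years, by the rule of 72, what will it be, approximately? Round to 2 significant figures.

It doubles every 72/3 ≈ 24.00 years, so 56 years is 2.33 doublings.
2^2.33 ≈ 5.03; 80 × 5.03 ≈ 400 thousand dollars.

roughly 400 thousand dollars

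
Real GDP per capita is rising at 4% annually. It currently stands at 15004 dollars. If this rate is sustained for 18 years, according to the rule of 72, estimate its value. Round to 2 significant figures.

Doubling time ≈ 72/4 = 18.00 years.
18 years is 18/18.00 ≈ 1.00 doublings, a factor of 2^1.00 ≈ 2.00.
15004 × 2.00 ≈ 30000 dollars.

roughly 30000 dollars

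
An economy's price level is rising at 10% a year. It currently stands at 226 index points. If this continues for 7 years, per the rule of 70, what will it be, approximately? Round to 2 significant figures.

It doubles every 70/10 ≈ 7.00 years, so 7 years is 1.00 doublings.
2^1.00 ≈ 2.00; 226 × 2.00 ≈ 450 index points.

around 450 index points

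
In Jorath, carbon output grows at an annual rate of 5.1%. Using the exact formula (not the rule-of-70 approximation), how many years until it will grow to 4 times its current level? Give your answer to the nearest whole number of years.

28 years

t = ln(4) / ln(1 + 0.051) = 1.3863 / 0.049742 ≈ 27.87.
≈ 28 years.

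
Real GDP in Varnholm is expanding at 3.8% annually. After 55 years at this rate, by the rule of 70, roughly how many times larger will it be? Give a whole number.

At 3.8% one doubling takes ≈ 18.42 years; 55 years is 3 of them, so ×8.

around 8 times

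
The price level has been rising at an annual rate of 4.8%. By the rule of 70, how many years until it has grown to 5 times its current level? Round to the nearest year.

≈ 34 years

One doubling takes 70/4.8 = 14.58 years.
5× is log₂ 5 ≈ 2.32 doublings, so ≈ 2.32 × 14.58 = 34 years.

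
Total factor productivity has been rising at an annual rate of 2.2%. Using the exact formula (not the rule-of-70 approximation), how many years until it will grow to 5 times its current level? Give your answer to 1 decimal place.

74.0 years

t = ln(5) / ln(1 + 0.022) = 1.6094 / 0.021761 ≈ 73.96.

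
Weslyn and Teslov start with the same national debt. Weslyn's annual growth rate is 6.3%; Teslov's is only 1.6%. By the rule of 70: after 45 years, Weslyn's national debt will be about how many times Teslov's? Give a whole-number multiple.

roughly 8 times

Only the 4.7-point difference matters.
70/4.7 ≈ 14.89 years per doubling of the ratio; 45 years gives 3.02 doublings, so ≈ 8×.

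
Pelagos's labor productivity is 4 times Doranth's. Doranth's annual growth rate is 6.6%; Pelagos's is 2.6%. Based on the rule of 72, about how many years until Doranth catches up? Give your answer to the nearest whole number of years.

The growth-rate gap is 6.6% − 2.6% = 4 percentage points.
So the ratio between them halves every 72/4 ≈ 18.00 years.
A 4 times gap closes after 2 halvings: 2 × 18.00 ≈ 36 years.

around 36 years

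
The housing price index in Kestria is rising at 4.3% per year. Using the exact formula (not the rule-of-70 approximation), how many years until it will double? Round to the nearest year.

16 years

t = ln(2) / ln(1 + 0.043) = 0.6931 / 0.042101 ≈ 16.46.
≈ 16 years.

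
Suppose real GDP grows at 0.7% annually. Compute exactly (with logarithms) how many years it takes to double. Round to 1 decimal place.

t = ln(2) / ln(1 + 0.007) = 0.6931 / 0.006976 ≈ 99.35.

99.4 years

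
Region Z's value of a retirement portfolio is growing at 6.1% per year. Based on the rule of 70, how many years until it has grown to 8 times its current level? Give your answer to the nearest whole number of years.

Doubling time ≈ 70/6.1 = 11.48 years.
8× is 3 doublings, so 3 × 11.48 ≈ 34 years.

around 34 years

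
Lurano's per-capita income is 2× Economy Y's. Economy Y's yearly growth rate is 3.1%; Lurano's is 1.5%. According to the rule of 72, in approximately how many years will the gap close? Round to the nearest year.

Economy Y gains on Lurano at 3.1% − 1.5% = 1.6 points a year.
At that relative rate the gap halves every 72/1.6 ≈ 45.00 years.
A 2× gap closes after 1 halving: 1 × 45.00 ≈ 45 years.

45 years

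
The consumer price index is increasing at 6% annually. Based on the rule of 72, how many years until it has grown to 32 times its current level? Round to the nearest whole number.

One doubling takes 72/6 = 12.00 years.
32 = 2^5, so 5 doublings → 60 years.

approximately 60 years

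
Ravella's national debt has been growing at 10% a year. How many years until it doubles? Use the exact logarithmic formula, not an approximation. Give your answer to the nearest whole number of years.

t = ln(2) / ln(1 + 0.1) = 0.6931 / 0.095310 ≈ 7.27.
≈ 7 years.

7 years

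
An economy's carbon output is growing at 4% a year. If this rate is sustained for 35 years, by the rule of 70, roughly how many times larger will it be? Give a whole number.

about 4 times

70/4 ≈ 17.50 years per doubling.
35 years fits 2 doublings: 2^2 = 4.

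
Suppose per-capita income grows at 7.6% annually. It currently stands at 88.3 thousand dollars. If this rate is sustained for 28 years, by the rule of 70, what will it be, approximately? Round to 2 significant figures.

around 730 thousand dollars

Doubling time ≈ 70/7.6 = 9.21 years.
28 years is 28/9.21 ≈ 3.04 doublings, a factor of 2^3.04 ≈ 8.22.
88.3 × 8.22 ≈ 730 thousand dollars.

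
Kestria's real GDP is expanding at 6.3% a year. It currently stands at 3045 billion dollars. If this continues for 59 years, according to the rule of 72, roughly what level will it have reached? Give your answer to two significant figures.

It doubles every 72/6.3 ≈ 11.43 years, so 59 years is 5.16 doublings.
2^5.16 ≈ 35.75; 3045 × 35.75 ≈ 110000 billion dollars.

about 110000 billion dollars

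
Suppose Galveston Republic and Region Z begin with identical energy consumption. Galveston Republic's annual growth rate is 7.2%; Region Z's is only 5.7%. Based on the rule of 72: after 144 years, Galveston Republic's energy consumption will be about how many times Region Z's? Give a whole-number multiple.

about 8 times

Galveston Republic pulls ahead at 1.5 pp per year, so the ratio doubles every 72/1.5 ≈ 48.00 years.
In 144 years that's 3.00 doublings: 2^3.00 ≈ 8.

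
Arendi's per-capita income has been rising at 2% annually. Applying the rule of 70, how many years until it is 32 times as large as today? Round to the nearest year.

≈ 175 years

Doubling time ≈ 70/2 = 35.00 years.
Getting to 32× needs 5 doublings: 5 × 35.00 ≈ 175 years.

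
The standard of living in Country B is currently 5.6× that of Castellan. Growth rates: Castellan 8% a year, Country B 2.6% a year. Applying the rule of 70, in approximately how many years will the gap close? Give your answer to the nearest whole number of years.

≈ 32 years

The growth-rate gap is 8% − 2.6% = 5.4 percentage points.
So the ratio between them halves every 70/5.4 ≈ 12.96 years.
A 5.6× gap takes log₂(5.6) ≈ 2.49 halvings to close: 2.49 × 12.96 ≈ 32 years.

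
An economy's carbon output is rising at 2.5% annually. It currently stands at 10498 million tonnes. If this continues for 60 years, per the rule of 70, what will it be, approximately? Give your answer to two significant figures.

approximately 46000 million tonnes

It doubles every 70/2.5 ≈ 28.00 years, so 60 years is 2.14 doublings.
2^2.14 ≈ 4.41; 10498 × 4.41 ≈ 46000 million tonnes.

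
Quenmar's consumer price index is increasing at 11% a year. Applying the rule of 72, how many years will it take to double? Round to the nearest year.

Doubling time ≈ 72 / 11 = 6.55 years.

approximately 7 years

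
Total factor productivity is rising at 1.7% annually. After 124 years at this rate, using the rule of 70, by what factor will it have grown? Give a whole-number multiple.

around 8 times

At 1.7% one doubling takes ≈ 41.18 years; 124 years is 3 of them, so ×8.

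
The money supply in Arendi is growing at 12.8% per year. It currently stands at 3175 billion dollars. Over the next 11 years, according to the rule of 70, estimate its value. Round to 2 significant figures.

≈ 13000 billion dollars

It doubles every 70/12.8 ≈ 5.47 years, so 11 years is 2.01 doublings.
2^2.01 ≈ 4.03; 3175 × 4.03 ≈ 13000 billion dollars.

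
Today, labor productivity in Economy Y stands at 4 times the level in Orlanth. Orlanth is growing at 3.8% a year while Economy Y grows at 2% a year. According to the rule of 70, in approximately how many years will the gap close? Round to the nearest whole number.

about 78 years

What matters is the difference: 1.8 pp.
Rule of 70 on the gap: the ratio halves every 70/1.8 ≈ 38.89 years.
A 4 times gap closes after 2 halvings: 2 × 38.89 ≈ 78 years.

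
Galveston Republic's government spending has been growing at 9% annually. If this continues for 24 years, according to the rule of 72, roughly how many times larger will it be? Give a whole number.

72/9 ≈ 8.00 years per doubling.
24 years fits 3 doublings: 2^3 = 8.

≈ 8 times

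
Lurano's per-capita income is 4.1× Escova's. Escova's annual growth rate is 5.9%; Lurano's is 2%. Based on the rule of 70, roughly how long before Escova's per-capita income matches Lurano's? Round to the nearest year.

The growth-rate gap is 5.9% − 2% = 3.9 percentage points.
So the ratio between them halves every 70/3.9 ≈ 17.95 years.
A 4.1× gap takes log₂(4.1) ≈ 2.04 halvings to close: 2.04 × 17.95 ≈ 37 years.

approximately 37 years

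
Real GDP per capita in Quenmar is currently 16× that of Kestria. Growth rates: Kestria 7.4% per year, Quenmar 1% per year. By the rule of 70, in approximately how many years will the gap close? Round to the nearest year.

≈ 44 years

The growth-rate gap is 7.4% − 1% = 6.4 percentage points.
So the ratio between them halves every 70/6.4 ≈ 10.94 years.
A 16× gap closes after 4 halvings: 4 × 10.94 ≈ 44 years.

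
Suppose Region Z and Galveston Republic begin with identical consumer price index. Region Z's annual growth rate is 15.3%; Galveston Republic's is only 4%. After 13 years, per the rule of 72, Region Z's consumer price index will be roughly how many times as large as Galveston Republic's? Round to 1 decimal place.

≈ 4.1 times

Rate gap = 15.3% − 4% = 11.3 points.
The ratio doubles every 72/11.3 ≈ 6.37 years.
13/6.37 ≈ 2.04 doublings → ratio ≈ 2^2.04 ≈ 4.1.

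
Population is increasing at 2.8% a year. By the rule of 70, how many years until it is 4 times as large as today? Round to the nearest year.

One doubling takes 70/2.8 = 25.00 years.
4 = 2^2, so 2 doublings → 50 years.

approximately 50 years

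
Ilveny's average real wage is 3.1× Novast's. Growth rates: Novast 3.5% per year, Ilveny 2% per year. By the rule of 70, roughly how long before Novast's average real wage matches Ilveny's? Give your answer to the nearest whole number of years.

Novast gains on Ilveny at 3.5% − 2% = 1.5 points a year.
At that relative rate the gap halves every 70/1.5 ≈ 46.67 years.
A 3.1× gap takes log₂(3.1) ≈ 1.63 halvings to close: 1.63 × 46.67 ≈ 76 years.

roughly 76 years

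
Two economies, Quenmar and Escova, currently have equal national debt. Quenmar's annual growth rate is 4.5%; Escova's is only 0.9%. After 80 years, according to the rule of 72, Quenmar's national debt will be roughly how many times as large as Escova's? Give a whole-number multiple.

Quenmar pulls ahead at 3.6 pp per year, so the ratio doubles every 72/3.6 ≈ 20.00 years.
In 80 years that's 4.00 doublings: 2^4.00 ≈ 16.

roughly 16 times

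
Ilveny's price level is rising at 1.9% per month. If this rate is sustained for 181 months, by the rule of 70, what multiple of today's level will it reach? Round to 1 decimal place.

roughly 30.1 times

Doubles every ≈ 36.84 months (70/1.9).
181 months is 4.91 doublings; 2^4.91 ≈ 30.1×.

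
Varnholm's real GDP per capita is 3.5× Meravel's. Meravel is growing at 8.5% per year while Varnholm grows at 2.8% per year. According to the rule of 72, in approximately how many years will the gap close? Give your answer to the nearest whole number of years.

What matters is the difference: 5.7 pp.
Rule of 72 on the gap: the ratio halves every 72/5.7 ≈ 12.63 years.
A 3.5× gap takes log₂(3.5) ≈ 1.81 halvings to close: 1.81 × 12.63 ≈ 23 years.

23 years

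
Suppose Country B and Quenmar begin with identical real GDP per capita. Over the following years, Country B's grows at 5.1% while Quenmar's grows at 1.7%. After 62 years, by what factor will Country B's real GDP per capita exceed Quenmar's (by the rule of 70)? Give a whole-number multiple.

roughly 8 times

Rate gap = 5.1% − 1.7% = 3.4 points.
The ratio doubles every 70/3.4 ≈ 20.59 years.
62/20.59 ≈ 3.01 doublings → ratio ≈ 2^3.01 ≈ 8.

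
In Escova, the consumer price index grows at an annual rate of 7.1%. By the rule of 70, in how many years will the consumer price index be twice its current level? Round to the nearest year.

roughly 10 years

70/7.1 ≈ 9.86, so it doubles roughly every 10 years.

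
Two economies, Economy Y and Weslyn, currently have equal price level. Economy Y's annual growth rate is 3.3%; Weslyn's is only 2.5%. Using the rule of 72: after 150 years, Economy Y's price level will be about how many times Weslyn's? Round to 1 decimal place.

Rate gap = 3.3% − 2.5% = 0.8 points.
The ratio doubles every 72/0.8 ≈ 90.00 years.
150/90.00 ≈ 1.67 doublings → ratio ≈ 2^1.67 ≈ 3.2.

around 3.2 times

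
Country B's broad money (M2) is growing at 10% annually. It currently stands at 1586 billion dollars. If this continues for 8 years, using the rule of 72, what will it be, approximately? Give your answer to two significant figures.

Doubling time ≈ 72/10 = 7.20 years.
8 years is 8/7.20 ≈ 1.11 doublings, a factor of 2^1.11 ≈ 2.16.
1586 × 2.16 ≈ 3400 billion dollars.

3400 billion dollars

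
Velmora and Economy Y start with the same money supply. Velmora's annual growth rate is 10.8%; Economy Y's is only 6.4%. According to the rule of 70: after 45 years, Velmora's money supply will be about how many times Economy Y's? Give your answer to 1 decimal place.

about 7.1 times

Only the 4.4-point difference matters.
70/4.4 ≈ 15.91 years per doubling of the ratio; 45 years gives 2.83 doublings, so ≈ 7.1×.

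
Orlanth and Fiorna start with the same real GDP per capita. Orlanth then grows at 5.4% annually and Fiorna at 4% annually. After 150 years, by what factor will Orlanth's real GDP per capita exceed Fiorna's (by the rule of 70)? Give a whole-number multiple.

about 8 times

Orlanth pulls ahead at 1.4 pp per year, so the ratio doubles every 70/1.4 ≈ 50.00 years.
In 150 years that's 3.00 doublings: 2^3.00 ≈ 8.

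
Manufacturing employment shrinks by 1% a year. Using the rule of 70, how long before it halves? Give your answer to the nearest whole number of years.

The rule works in reverse for decay: 70/1 ≈ 70.00 years to halve.

around 70 years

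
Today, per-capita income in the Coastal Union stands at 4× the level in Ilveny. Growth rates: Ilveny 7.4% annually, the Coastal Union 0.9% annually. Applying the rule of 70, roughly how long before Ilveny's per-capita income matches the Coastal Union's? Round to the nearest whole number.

The growth-rate gap is 7.4% − 0.9% = 6.5 percentage points.
So the ratio between them halves every 70/6.5 ≈ 10.77 years.
A 4× gap closes after 2 halvings: 2 × 10.77 ≈ 22 years.

around 22 years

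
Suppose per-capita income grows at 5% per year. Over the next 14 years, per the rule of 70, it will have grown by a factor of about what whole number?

about 2 times

At 5% one doubling takes ≈ 14.00 years; 14 years is 1 of them, so ×2.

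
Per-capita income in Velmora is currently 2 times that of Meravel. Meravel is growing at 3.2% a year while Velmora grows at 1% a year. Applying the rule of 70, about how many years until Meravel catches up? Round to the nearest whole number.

32 years

What matters is the difference: 2.2 pp.
Rule of 70 on the gap: the ratio halves every 70/2.2 ≈ 31.82 years.
A 2 times gap closes after 1 halving: 1 × 31.82 ≈ 32 years.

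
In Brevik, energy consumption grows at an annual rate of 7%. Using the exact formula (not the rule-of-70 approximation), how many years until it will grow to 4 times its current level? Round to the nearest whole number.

t = ln(4) / ln(1 + 0.07) = 1.3863 / 0.067659 ≈ 20.49.
≈ 20 years.

20 years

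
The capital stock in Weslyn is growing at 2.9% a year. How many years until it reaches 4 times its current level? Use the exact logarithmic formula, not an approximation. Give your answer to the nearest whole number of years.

48 years

t = ln(4) / ln(1 + 0.029) = 1.3863 / 0.028587 ≈ 48.49.
≈ 48 years.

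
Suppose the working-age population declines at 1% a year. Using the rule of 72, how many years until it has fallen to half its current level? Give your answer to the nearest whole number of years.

The rule works in reverse for decay: 72/1 ≈ 72.00 years to halve.

roughly 72 years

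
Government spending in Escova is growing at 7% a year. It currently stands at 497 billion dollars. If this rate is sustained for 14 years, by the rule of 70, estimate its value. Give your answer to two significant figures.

Doubling time ≈ 70/7 = 10.00 years.
14 years is 14/10.00 ≈ 1.40 doublings, a factor of 2^1.40 ≈ 2.64.
497 × 2.64 ≈ 1300 billion dollars.

around 1300 billion dollars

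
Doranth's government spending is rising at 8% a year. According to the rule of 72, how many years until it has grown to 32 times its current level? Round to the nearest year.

around 45 years

One doubling takes 72/8 = 9.00 years.
32× is 5 doublings, so 5 × 9.00 ≈ 45 years.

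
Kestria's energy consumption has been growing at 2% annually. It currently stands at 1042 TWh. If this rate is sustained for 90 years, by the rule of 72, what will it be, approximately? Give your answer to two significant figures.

It doubles every 72/2 ≈ 36.00 years, so 90 years is 2.50 doublings.
2^2.50 ≈ 5.66; 1042 × 5.66 ≈ 5900 TWh.

about 5900 TWh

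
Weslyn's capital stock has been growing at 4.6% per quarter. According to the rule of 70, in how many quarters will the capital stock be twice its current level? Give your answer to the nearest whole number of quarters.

At 4.6%, doubling takes about 70/4.6 = 15.22 quarters.

≈ 15 quarters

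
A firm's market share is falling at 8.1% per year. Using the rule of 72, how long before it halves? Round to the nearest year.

The rule works in reverse for decay: 72/8.1 ≈ 8.89 years to halve.

approximately 9 years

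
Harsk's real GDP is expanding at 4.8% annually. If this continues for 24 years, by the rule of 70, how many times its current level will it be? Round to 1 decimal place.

about 3.1 times

Doubling time ≈ 70/4.8 = 14.58 years.
24 years / 14.58 ≈ 1.65 doublings → factor 2^1.65 ≈ 3.1.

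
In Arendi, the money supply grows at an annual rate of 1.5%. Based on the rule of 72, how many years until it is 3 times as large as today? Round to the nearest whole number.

Doubling time ≈ 72/1.5 = 48.00 years.
3× is log₂ 3 ≈ 1.58 doublings, so ≈ 1.58 × 48.00 = 76 years.

about 76 years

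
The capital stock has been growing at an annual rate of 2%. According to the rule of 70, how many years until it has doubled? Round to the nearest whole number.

70/2 ≈ 35.00, so it doubles roughly every 35 years.

about 35 years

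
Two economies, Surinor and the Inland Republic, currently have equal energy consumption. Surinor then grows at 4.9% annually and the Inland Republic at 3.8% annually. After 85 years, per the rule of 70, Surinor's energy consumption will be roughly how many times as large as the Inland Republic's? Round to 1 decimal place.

Only the 1.1-point difference matters.
70/1.1 ≈ 63.64 years per doubling of the ratio; 85 years gives 1.34 doublings, so ≈ 2.5×.

about 2.5 times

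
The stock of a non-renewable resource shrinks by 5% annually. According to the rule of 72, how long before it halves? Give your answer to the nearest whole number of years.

around 14 years

Halving time ≈ 72 / 5 = 14.40 → 14 years.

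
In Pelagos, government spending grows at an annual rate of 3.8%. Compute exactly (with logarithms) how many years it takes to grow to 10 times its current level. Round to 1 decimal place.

61.7 years

t = ln(10) / ln(1 + 0.038) = 2.3026 / 0.037296 ≈ 61.74.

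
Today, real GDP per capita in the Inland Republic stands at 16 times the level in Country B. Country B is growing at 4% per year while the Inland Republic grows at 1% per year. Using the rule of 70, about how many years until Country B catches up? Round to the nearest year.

The growth-rate gap is 4% − 1% = 3 percentage points.
So the ratio between them halves every 70/3 ≈ 23.33 years.
A 16 times gap closes after 4 halvings: 4 × 23.33 ≈ 93 years.

roughly 93 years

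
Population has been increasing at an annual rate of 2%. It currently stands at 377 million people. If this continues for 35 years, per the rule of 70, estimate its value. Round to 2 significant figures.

approximately 750 million people

It doubles every 70/2 ≈ 35.00 years, so 35 years is 1.00 doublings.
2^1.00 ≈ 2.00; 377 × 2.00 ≈ 750 million people.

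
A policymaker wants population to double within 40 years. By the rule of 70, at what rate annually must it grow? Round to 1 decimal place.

1.8% annually

70 / 40 ≈ 1.75, so about 1.8% annually.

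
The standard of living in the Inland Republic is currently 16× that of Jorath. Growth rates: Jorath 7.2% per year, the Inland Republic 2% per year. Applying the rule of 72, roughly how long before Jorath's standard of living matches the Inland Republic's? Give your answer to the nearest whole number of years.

about 55 years

Jorath gains on the Inland Republic at 7.2% − 2% = 5.2 points a year.
At that relative rate the gap halves every 72/5.2 ≈ 13.85 years.
A 16× gap closes after 4 halvings: 4 × 13.85 ≈ 55 years.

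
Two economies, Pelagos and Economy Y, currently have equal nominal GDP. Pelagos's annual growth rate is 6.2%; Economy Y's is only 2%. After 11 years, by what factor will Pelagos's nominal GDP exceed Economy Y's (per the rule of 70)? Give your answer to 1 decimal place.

≈ 1.6 times

Rate gap = 6.2% − 2% = 4.2 points.
The ratio doubles every 70/4.2 ≈ 16.67 years.
11/16.67 ≈ 0.66 doublings → ratio ≈ 2^0.66 ≈ 1.6.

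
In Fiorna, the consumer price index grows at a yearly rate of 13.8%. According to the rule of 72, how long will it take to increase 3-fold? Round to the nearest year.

≈ 8 years

One doubling takes 72/13.8 = 5.22 years.
Reaching 3× takes log₂(3) ≈ 1.58 doublings.
1.58 × 5.22 ≈ 8 years.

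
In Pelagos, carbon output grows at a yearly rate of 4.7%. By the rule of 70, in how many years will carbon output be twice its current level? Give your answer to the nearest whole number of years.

roughly 15 years

At 4.7%, doubling takes about 70/4.7 = 14.89 years.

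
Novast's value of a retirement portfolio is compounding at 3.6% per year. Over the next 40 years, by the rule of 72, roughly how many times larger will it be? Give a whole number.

around 4 times

Doubling time ≈ 72/3.6 = 20.00 years.
40/20.00 ≈ 2 doublings, so about 2^2 = 4×.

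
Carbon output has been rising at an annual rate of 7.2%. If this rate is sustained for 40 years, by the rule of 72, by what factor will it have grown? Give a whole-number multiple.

72/7.2 ≈ 10.00 years per doubling.
40 years fits 4 doublings: 2^4 = 16.

16 times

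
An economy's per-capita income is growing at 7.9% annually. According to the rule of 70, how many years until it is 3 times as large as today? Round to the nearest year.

about 14 years

At 7.9% it doubles every 70/7.9 ≈ 8.86 years.
Reaching 3× takes log₂(3) ≈ 1.58 doublings.
1.58 × 8.86 ≈ 14 years.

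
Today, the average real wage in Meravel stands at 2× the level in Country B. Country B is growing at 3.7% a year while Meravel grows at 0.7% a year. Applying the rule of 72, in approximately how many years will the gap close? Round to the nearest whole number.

The growth-rate gap is 3.7% − 0.7% = 3 percentage points.
So the ratio between them halves every 72/3 ≈ 24.00 years.
A 2× gap closes after 1 halving: 1 × 24.00 ≈ 24 years.

24 years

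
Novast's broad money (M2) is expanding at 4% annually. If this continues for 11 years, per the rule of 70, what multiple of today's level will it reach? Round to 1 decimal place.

about 1.5 times

Doubles every ≈ 17.50 years (70/4).
11 years is 0.63 doublings; 2^0.63 ≈ 1.5×.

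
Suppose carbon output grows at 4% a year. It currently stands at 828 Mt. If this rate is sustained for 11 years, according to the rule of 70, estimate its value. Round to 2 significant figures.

Doubling time ≈ 70/4 = 17.50 years.
11 years is 11/17.50 ≈ 0.63 doublings, a factor of 2^0.63 ≈ 1.55.
828 × 1.55 ≈ 1300 Mt.

about 1300 Mt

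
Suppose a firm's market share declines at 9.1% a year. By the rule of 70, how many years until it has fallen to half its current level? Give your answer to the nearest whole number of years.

Falling at 9.1%, it halves about every 70/9.1 = 7.69 years.

around 8 years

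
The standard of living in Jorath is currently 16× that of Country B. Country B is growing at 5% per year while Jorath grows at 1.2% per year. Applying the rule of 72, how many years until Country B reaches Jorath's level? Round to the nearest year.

The growth-rate gap is 5% − 1.2% = 3.8 percentage points.
So the ratio between them halves every 72/3.8 ≈ 18.95 years.
A 16× gap closes after 4 halvings: 4 × 18.95 ≈ 76 years.

≈ 76 years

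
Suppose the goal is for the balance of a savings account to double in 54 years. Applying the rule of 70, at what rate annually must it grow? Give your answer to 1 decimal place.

around 1.3% annually

70 / 54 ≈ 1.30, so about 1.3% annually.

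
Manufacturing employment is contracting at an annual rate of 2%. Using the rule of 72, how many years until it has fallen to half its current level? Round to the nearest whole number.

around 36 years

Falling at 2%, it halves about every 72/2 = 36.00 years.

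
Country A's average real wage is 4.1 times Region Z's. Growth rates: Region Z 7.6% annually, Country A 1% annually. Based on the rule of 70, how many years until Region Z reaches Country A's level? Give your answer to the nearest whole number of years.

What matters is the difference: 6.6 pp.
Rule of 70 on the gap: the ratio halves every 70/6.6 ≈ 10.61 years.
A 4.1 times gap takes log₂(4.1) ≈ 2.04 halvings to close: 2.04 × 10.61 ≈ 22 years.

around 22 years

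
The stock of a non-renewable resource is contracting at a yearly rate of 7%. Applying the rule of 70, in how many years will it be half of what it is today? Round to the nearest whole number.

about 10 years

Falling at 7%, it halves about every 70/7 = 10.00 years.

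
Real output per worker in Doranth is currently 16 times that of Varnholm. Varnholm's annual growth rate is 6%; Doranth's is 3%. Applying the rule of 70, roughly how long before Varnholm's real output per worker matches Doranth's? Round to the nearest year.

roughly 93 years

Varnholm gains on Doranth at 6% − 3% = 3 points a year.
At that relative rate the gap halves every 70/3 ≈ 23.33 years.
A 16 times gap closes after 4 halvings: 4 × 23.33 ≈ 93 years.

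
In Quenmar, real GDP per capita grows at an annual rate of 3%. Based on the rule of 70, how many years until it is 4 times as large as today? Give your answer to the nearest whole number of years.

At 3% it doubles every 70/3 ≈ 23.33 years.
4× is 2 doublings, so 2 × 23.33 ≈ 47 years.

approximately 47 years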